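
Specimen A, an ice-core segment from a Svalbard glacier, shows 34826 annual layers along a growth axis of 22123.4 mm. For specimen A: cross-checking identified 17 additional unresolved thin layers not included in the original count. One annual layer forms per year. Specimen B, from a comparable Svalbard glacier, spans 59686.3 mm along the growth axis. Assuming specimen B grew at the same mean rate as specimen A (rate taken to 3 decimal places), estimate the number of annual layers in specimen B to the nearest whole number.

93994 annual layers

Specimen A: adjusted count: 34826 + 17 = 34843 annual layers.
A: Mean rate = 22123.4 mm / 34843 years ≈ 0.635 mm per year.
Specimen B: 59686.3 mm / 0.635 mm per year = 93994.17 years ≈ 93994 annual layers.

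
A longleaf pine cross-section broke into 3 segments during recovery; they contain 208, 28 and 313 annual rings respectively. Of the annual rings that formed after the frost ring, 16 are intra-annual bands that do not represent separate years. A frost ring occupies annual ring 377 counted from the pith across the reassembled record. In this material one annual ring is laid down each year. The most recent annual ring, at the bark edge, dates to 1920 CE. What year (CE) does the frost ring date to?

1764 CE

Total annual rings = 208 + 28 + 313 = 549.
Between annual ring 377 and the bark edge there are 549 − 377 = 172 annual rings.
Removing the 16 false annual rings leaves 172 − 16 = 156 true annual rings beyond the frost ring.
The annual ring at the bark edge is 1920 CE, so the frost ring dates to 1920 − 156 = 1764 CE.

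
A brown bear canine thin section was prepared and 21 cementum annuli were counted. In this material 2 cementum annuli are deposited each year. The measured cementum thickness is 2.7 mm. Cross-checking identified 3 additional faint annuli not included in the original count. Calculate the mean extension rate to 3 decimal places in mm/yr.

Correcting the raw count gives 21 + 3 = 24 true cementum annuli.
With 2 cementum annuli per year, 24 / 2 = 12 years.
Extension rate ≈ 2.7 / 12 = 0.225 mm/yr.

0.225 mm/yr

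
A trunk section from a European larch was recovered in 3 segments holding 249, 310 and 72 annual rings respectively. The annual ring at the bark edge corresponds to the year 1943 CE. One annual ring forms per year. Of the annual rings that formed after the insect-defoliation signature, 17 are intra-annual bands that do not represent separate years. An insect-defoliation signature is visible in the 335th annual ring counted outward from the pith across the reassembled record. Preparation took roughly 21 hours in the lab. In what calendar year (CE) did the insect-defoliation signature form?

Total annual rings = 249 + 310 + 72 = 631.
The insect-defoliation signature sits at annual ring 335 from the pith, so 631 − 335 = 296 annual rings formed after it.
Removing the 17 false annual rings leaves 296 − 17 = 279 true annual rings beyond the insect-defoliation signature.
1943 − 279 = 1664 CE.

1664 CE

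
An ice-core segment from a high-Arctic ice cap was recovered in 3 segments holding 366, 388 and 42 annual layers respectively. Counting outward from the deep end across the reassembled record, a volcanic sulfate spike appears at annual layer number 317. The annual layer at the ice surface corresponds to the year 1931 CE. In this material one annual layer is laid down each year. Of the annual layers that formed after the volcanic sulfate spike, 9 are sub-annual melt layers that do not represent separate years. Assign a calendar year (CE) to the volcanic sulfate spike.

1461 CE

Total annual layers = 366 + 388 + 42 = 796.
Between annual layer 317 and the ice surface there are 796 − 317 = 479 annual layers.
479 − 9 false = 470 true annual layers after the volcanic sulfate spike.
Counting back 470 years from 1931 CE places the volcanic sulfate spike in 1931 − 470 = 1461 CE.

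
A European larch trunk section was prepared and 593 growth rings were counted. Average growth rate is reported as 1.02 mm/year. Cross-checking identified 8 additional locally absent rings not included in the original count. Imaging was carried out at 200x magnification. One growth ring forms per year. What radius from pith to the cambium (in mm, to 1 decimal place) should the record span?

613.0 mm

True growth ring count = 593 + 8 = 601.
601 years at 1.02 mm/year gives 1.02 × 601 = 613.0 mm.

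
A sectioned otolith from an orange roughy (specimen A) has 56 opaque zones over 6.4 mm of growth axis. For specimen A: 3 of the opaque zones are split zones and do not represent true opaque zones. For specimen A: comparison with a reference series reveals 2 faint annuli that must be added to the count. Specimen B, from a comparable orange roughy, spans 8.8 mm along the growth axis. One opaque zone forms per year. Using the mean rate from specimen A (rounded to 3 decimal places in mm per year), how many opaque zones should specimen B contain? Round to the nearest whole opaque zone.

Specimen A: adjusted count: 56 − 3 + 2 = 55 opaque zones.
A: Mean rate = 6.4 mm / 55 years ≈ 0.116 mm per year.
B spans 8.8 / 0.116 = 75.86 years ≈ 76 opaque zones.

76 opaque zones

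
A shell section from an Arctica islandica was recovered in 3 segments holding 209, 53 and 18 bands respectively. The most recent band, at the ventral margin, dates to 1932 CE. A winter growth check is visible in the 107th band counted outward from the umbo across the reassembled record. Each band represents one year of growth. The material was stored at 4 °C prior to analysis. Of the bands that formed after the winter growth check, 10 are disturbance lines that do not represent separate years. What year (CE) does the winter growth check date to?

1769 CE

Total bands = 209 + 53 + 18 = 280.
280 − 107 = 173 bands lie beyond the winter growth check toward the ventral margin.
Removing the 10 false bands leaves 173 − 10 = 163 true bands beyond the winter growth check.
Counting back 163 years from 1932 CE places the winter growth check in 1932 − 163 = 1769 CE.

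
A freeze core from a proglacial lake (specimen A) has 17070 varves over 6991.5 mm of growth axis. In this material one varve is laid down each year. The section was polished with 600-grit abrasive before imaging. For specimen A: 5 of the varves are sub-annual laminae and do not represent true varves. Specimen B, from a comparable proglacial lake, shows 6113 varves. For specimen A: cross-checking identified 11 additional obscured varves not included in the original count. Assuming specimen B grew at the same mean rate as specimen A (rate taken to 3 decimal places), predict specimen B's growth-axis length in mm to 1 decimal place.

Specimen A: true varve count = 17070 − 5 + 11 = 17076.
A: Mean rate = 6991.5 mm / 17076 years ≈ 0.409 mm/year.
For B, 0.409 mm/year × 6113 years = 2500.2 mm.

2500.2 mm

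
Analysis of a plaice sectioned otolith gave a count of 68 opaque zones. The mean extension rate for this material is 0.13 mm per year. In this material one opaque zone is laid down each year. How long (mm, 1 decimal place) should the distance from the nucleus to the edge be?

68 years of growth are recorded.
Predicted length = 0.13 mm/year × 68 years = 8.8 mm.

8.8 mm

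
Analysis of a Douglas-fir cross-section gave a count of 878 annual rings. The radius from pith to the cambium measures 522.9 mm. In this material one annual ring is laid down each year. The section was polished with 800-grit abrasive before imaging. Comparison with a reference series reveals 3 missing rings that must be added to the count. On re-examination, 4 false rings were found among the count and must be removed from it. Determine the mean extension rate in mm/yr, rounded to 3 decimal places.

0.596 mm/yr

Adjusted count: 878 − 4 + 3 = 877 annual rings.
Extension rate ≈ 522.9 / 877 = 0.596 mm/yr.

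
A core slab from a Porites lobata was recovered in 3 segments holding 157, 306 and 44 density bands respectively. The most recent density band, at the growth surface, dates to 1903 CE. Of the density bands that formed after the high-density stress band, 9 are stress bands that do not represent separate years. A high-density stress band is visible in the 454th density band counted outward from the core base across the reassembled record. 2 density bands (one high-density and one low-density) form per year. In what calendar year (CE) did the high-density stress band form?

1881 CE

Total density bands = 157 + 306 + 44 = 507.
Between density band 454 and the growth surface there are 507 − 454 = 53 density bands.
Removing the 9 false density bands leaves 53 − 9 = 44 true density bands beyond the high-density stress band.
44 density bands at 2 per year is 44 / 2 = 22 years.
The density band at the growth surface is 1903 CE, so the high-density stress band dates to 1903 − 22 = 1881 CE.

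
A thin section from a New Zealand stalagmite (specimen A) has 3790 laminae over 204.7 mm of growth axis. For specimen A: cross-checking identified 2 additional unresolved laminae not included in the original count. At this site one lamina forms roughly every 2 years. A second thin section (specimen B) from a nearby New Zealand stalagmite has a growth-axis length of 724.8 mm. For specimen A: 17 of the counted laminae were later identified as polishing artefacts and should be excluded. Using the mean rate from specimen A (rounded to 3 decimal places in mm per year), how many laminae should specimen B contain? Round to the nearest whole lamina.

Specimen A: correcting the raw count gives 3790 − 17 + 2 = 3775 true laminae.
Specimen A: 3775 laminae at 2 years each span 3775 × 2 = 7550 years.
A: Extension rate ≈ 204.7 / 7550 = 0.027 mm/yr.
Specimen B: 724.8 mm / 0.027 mm per year = 26844.44 years; at 2 years per lamina that is 26844.44 / 2 ≈ 13422 laminae.

13422 laminae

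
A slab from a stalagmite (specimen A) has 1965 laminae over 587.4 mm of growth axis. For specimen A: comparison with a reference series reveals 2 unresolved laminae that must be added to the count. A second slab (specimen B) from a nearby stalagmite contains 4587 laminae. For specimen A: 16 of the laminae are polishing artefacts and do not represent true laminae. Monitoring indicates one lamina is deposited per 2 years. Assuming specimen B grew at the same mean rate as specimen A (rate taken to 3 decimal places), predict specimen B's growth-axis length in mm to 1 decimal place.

Specimen A: correcting the raw count gives 1965 − 16 + 2 = 1951 true laminae.
Specimen A: multiplying by 2 years per lamina: 1951 × 2 = 3902 years.
A: Extension rate ≈ 587.4 / 3902 = 0.151 mm/yr.
Specimen B: multiplying by 2 years per lamina: 4587 × 2 = 9174 years. For B, 0.151 mm/year × 9174 years = 1385.3 mm.

1385.3 mm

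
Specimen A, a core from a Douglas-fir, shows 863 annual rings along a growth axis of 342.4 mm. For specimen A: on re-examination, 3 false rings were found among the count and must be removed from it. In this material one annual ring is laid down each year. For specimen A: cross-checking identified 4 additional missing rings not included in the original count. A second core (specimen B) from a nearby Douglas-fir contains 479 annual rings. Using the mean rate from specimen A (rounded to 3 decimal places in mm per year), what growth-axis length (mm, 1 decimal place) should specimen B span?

189.7 mm

Specimen A: adjusted count: 863 − 3 + 4 = 864 annual rings.
A: Mean rate = 342.4 mm / 864 years ≈ 0.396 mm per year.
Length of B = 0.396 × 479 = 189.7 mm.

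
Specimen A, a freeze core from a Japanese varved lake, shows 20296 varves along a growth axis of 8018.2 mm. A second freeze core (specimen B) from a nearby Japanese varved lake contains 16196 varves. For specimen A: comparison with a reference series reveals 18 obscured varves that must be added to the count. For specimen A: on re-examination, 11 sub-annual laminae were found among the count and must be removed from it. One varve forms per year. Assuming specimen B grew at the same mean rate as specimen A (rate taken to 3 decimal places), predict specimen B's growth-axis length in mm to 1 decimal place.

6397.4 mm

Specimen A: adjusted count: 20296 − 11 + 18 = 20303 varves.
A: 8018.2 mm over 20303 years gives 8018.2 / 20303 ≈ 0.395 mm/yr.
For B, 0.395 mm/year × 16196 years = 6397.4 mm.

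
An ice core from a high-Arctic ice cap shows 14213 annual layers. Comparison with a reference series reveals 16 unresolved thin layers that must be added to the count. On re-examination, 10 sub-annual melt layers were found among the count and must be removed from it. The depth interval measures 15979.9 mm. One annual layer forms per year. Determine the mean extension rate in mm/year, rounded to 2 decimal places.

1.12 mm/year

Correcting the raw count gives 14213 − 10 + 16 = 14219 true annual layers.
Mean rate = 15979.9 mm / 14219 years ≈ 1.12 mm/year.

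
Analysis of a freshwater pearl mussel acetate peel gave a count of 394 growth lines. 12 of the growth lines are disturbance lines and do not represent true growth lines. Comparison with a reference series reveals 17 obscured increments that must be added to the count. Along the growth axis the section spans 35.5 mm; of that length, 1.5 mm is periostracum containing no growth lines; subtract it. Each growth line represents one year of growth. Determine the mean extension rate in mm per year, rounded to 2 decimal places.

0.09 mm per year

Correcting the raw count gives 394 − 12 + 17 = 399 true growth lines.
Removing the 1.5 mm offcut leaves 35.5 − 1.5 = 34.0 mm.
Mean rate = 34.0 mm / 399 years ≈ 0.09 mm per year.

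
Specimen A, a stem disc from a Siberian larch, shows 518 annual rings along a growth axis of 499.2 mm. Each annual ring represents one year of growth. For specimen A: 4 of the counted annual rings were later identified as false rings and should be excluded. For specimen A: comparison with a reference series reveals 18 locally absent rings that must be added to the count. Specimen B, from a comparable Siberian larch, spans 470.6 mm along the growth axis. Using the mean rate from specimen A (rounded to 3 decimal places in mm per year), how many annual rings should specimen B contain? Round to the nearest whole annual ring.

502 annual rings

Specimen A: after corrections the count is 518 − 4 + 18 = 532 annual rings.
A: 499.2 mm over 532 years gives 499.2 / 532 ≈ 0.938 mm per year.
B spans 470.6 / 0.938 = 501.71 years ≈ 502 annual rings.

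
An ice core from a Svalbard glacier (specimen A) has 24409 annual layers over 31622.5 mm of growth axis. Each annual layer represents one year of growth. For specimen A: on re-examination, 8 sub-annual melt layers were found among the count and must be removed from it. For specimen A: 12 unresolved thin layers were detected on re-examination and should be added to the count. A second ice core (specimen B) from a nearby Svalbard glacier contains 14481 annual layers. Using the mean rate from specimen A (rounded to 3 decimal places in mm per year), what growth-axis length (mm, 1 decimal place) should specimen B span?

18752.9 mm

Specimen A: after corrections the count is 24409 − 8 + 12 = 24413 annual layers.
A: Extension rate ≈ 31622.5 / 24413 = 1.295 mm/year.
B's length ≈ 1.295 × 14481 = 18752.9 mm.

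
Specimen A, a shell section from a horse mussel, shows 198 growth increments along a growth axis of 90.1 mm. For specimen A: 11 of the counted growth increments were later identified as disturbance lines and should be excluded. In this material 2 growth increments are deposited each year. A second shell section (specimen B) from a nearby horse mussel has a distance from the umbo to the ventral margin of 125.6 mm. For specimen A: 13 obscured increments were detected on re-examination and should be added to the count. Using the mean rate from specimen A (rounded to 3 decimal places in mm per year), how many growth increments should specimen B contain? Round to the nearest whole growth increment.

279 growth increments

Specimen A: true growth increment count = 198 − 11 + 13 = 200.
Specimen A: dividing by 2 growth increments per year: 200 / 2 = 100 years.
A: 90.1 mm over 100 years gives 90.1 / 100 ≈ 0.901 mm/year.
Specimen B: 125.6 mm / 0.901 mm per year = 139.40 years; at 2 growth increments per year that is 139.40 × 2 ≈ 279 growth increments.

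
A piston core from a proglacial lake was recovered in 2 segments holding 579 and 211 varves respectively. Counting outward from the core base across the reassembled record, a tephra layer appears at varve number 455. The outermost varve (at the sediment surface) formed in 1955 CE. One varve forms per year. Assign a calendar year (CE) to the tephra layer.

Total varves = 579 + 211 = 790.
Between varve 455 and the sediment surface there are 790 − 455 = 335 varves.
The varve at the sediment surface is 1955 CE, so the tephra layer dates to 1955 − 335 = 1620 CE.

1620 CE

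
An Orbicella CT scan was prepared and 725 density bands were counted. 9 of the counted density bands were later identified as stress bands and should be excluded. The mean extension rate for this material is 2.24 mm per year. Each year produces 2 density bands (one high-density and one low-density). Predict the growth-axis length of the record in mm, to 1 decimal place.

801.9 mm

Correcting the raw count gives 725 − 9 = 716 true density bands.
716 density bands at 2 per year is 716 / 2 = 358 years.
358 years at 2.24 mm/year gives 2.24 × 358 = 801.9 mm.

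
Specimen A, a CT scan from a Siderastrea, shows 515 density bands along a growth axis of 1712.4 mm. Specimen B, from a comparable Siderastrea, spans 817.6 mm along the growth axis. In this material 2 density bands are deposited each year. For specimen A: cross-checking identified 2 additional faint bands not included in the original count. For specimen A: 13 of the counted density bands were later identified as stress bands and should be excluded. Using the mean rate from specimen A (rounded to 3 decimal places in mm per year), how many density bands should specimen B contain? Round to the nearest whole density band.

241 density bands

Specimen A: after corrections the count is 515 − 13 + 2 = 504 density bands.
Specimen A: 504 density bands at 2 per year is 504 / 2 = 252 years.
A: Extension rate ≈ 1712.4 / 252 = 6.795 mm/yr.
Specimen B: 817.6 mm / 6.795 mm per year = 120.32 years; at 2 density bands per year that is 120.32 × 2 ≈ 241 density bands.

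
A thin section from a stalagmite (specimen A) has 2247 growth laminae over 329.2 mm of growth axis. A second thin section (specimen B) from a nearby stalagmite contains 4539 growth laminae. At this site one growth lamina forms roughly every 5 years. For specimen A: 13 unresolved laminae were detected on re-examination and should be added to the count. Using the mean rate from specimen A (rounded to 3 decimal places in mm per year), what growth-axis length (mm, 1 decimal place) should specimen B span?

Specimen A: true growth lamina count = 2247 + 13 = 2260.
Specimen A: at 5 years per growth lamina, 2260 × 5 = 11300 years.
A: 329.2 mm over 11300 years gives 329.2 / 11300 ≈ 0.029 mm per year.
Specimen B: multiplying by 5 years per growth lamina: 4539 × 5 = 22695 years. B's length ≈ 0.029 × 22695 = 658.2 mm.

658.2 mm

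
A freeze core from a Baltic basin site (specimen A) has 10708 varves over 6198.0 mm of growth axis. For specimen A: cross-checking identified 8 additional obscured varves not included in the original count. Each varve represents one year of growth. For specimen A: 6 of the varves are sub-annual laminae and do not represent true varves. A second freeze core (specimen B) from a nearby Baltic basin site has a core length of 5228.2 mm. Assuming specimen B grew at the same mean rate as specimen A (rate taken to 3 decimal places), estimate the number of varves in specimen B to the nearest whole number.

Specimen A: after corrections the count is 10708 − 6 + 8 = 10710 varves.
A: 6198.0 mm over 10710 years gives 6198.0 / 10710 ≈ 0.579 mm per year.
For B, 5228.2 / 0.579 = 9029.71 years ≈ 9030 varves.

9030 varves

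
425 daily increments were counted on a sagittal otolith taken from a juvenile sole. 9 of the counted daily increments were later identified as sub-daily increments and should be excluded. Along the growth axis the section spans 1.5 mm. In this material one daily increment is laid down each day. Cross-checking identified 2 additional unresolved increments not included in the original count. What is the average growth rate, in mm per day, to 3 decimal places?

True daily increment count = 425 − 9 + 2 = 418.
Extension rate ≈ 1.5 / 418 = 0.004 mm per day.

0.004 mm per day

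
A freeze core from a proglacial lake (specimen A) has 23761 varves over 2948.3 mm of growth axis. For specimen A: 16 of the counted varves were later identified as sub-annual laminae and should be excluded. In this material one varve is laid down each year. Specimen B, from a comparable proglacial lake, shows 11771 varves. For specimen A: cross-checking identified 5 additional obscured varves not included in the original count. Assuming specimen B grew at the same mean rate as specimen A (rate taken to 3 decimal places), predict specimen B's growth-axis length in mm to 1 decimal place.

1459.6 mm

Specimen A: adjusted count: 23761 − 16 + 5 = 23750 varves.
A: Mean rate = 2948.3 mm / 23750 years ≈ 0.124 mm/yr.
Length of B = 0.124 × 11771 = 1459.6 mm.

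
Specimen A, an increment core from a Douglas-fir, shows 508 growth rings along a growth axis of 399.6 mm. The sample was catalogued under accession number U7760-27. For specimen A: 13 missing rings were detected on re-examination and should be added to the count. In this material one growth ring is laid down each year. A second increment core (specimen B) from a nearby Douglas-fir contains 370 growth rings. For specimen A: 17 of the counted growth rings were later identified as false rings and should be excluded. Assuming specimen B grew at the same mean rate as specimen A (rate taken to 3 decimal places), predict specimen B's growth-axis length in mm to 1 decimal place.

Specimen A: correcting the raw count gives 508 − 17 + 13 = 504 true growth rings.
A: Extension rate ≈ 399.6 / 504 = 0.793 mm/year.
For B, 0.793 mm/year × 370 years = 293.4 mm.

293.4 mm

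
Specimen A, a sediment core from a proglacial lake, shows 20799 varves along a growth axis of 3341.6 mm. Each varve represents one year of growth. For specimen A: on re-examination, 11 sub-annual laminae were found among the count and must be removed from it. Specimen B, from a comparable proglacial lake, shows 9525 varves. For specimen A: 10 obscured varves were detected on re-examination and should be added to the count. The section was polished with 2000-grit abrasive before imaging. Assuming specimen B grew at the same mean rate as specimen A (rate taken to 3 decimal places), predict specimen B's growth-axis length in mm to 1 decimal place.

1533.5 mm

Specimen A: after corrections the count is 20799 − 11 + 10 = 20798 varves.
A: 3341.6 mm over 20798 years gives 3341.6 / 20798 ≈ 0.161 mm/yr.
For B, 0.161 mm/year × 9525 years = 1533.5 mm.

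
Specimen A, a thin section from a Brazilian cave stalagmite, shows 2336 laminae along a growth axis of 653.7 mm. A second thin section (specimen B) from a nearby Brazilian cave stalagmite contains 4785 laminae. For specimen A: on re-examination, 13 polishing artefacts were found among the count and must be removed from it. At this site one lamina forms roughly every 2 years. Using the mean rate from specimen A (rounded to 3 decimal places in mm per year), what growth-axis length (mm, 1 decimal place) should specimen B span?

1349.4 mm

Specimen A: correcting the raw count gives 2336 − 13 = 2323 true laminae.
Specimen A: 2323 laminae at 2 years each span 2323 × 2 = 4646 years.
A: 653.7 mm over 4646 years gives 653.7 / 4646 ≈ 0.141 mm/yr.
Specimen B: multiplying by 2 years per lamina: 4785 × 2 = 9570 years. B's length ≈ 0.141 × 9570 = 1349.4 mm.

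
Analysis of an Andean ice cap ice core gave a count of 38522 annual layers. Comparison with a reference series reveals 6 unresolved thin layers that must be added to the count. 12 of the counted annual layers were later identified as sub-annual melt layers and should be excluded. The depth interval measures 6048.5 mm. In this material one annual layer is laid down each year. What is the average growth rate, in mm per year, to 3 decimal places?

0.157 mm per year

True annual layer count = 38522 − 12 + 6 = 38516.
6048.5 mm over 38516 years gives 6048.5 / 38516 ≈ 0.157 mm per year.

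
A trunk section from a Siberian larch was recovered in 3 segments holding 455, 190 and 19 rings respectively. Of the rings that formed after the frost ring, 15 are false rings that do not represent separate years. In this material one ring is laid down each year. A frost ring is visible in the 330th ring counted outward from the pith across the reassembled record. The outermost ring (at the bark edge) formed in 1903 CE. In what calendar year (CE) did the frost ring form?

Total rings = 455 + 190 + 19 = 664.
The frost ring sits at ring 330 from the pith, so 664 − 330 = 334 rings formed after it.
Removing the 15 false rings leaves 334 − 15 = 319 true rings beyond the frost ring.
The ring at the bark edge is 1903 CE, so the frost ring dates to 1903 − 319 = 1584 CE.

1584 CE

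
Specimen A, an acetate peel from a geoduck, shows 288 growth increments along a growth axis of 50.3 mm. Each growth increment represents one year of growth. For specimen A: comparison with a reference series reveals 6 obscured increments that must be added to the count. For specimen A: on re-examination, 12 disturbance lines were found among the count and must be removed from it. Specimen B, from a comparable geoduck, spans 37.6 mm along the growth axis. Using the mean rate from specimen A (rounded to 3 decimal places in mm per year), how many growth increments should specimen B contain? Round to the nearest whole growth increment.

211 growth increments

Specimen A: true growth increment count = 288 − 12 + 6 = 282.
A: Extension rate ≈ 50.3 / 282 = 0.178 mm/yr.
For B, 37.6 / 0.178 = 211.24 years ≈ 211 growth increments.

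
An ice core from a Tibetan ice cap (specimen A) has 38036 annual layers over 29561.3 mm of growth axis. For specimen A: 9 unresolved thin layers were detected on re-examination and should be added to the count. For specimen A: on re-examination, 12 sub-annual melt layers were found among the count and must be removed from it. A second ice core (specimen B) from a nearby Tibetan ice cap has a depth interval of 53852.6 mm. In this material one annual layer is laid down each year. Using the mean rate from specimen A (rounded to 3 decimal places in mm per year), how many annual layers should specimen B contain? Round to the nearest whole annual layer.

Specimen A: after corrections the count is 38036 − 12 + 9 = 38033 annual layers.
A: 29561.3 mm over 38033 years gives 29561.3 / 38033 ≈ 0.777 mm/year.
For B, 53852.6 / 0.777 = 69308.37 years ≈ 69308 annual layers.

69308 annual layers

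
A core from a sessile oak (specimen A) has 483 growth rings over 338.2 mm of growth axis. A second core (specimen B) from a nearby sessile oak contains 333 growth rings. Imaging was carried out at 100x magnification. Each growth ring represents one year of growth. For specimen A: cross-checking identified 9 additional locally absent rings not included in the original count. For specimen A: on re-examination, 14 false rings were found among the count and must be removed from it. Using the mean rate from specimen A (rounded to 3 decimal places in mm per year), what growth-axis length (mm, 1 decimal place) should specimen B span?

235.8 mm

Specimen A: true growth ring count = 483 − 14 + 9 = 478.
A: 338.2 mm over 478 years gives 338.2 / 478 ≈ 0.708 mm/yr.
For B, 0.708 mm/year × 333 years = 235.8 mm.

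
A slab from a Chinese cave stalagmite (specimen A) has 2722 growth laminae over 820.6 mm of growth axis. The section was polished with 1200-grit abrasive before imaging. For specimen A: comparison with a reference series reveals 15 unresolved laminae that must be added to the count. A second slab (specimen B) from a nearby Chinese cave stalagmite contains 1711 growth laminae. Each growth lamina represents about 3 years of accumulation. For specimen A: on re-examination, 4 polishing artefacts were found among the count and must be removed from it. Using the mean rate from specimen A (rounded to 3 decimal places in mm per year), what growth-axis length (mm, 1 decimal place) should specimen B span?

513.3 mm

Specimen A: correcting the raw count gives 2722 − 4 + 15 = 2733 true growth laminae.
Specimen A: at 3 years per growth lamina, 2733 × 3 = 8199 years.
A: Extension rate ≈ 820.6 / 8199 = 0.100 mm/yr.
Specimen B: 1711 growth laminae at 3 years each span 1711 × 3 = 5133 years. B's length ≈ 0.100 × 5133 = 513.3 mm.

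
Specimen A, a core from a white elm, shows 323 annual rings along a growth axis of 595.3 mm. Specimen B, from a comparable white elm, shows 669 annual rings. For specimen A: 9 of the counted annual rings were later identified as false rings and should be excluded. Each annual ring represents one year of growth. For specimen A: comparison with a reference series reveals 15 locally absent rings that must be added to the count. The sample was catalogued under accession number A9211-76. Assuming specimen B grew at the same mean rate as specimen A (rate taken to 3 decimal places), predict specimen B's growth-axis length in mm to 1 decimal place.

1210.2 mm

Specimen A: true annual ring count = 323 − 9 + 15 = 329.
A: Extension rate ≈ 595.3 / 329 = 1.809 mm/year.
For B, 1.809 mm/year × 669 years = 1210.2 mm.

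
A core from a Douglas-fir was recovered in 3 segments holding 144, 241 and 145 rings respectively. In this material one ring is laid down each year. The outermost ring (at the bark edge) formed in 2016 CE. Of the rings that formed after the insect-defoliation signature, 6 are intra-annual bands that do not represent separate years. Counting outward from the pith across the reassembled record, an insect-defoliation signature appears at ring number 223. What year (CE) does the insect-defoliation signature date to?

1715 CE

Total rings = 144 + 241 + 145 = 530.
The insect-defoliation signature sits at ring 223 from the pith, so 530 − 223 = 307 rings formed after it.
307 − 6 false = 301 true rings after the insect-defoliation signature.
The ring at the bark edge is 2016 CE, so the insect-defoliation signature dates to 2016 − 301 = 1715 CE.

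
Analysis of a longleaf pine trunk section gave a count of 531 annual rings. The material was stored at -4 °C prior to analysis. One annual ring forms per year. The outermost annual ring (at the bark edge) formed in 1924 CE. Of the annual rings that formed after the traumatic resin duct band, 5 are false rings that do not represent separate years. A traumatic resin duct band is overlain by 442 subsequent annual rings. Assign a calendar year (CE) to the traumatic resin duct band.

1487 CE

442 annual rings post-date the traumatic resin duct band.
442 − 5 false = 437 true annual rings after the traumatic resin duct band.
Counting back 437 years from 1924 CE places the traumatic resin duct band in 1924 − 437 = 1487 CE.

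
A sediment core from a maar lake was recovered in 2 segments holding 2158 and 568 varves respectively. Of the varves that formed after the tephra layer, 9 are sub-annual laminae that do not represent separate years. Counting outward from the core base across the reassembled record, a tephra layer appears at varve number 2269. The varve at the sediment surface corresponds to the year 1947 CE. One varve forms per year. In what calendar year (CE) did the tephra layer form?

1499 CE

Total varves = 2158 + 568 = 2726.
Between varve 2269 and the sediment surface there are 2726 − 2269 = 457 varves.
457 − 9 false = 448 true varves after the tephra layer.
Counting back 448 years from 1947 CE places the tephra layer in 1947 − 448 = 1499 CE.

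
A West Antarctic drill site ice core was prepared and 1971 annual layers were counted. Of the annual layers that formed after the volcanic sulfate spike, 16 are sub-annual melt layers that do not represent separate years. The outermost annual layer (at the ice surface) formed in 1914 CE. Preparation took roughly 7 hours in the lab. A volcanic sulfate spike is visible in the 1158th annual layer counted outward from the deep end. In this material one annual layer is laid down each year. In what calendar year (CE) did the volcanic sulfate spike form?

The volcanic sulfate spike sits at annual layer 1158 from the deep end, so 1971 − 1158 = 813 annual layers formed after it.
Removing the 16 false annual layers leaves 813 − 16 = 797 true annual layers beyond the volcanic sulfate spike.
1914 − 797 = 1117 CE.

1117 CE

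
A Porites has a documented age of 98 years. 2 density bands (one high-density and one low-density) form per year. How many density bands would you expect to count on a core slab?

98 years at 2 density bands per year gives 98 × 2 = 196 density bands.
So 196 density bands should be present.

196 density bands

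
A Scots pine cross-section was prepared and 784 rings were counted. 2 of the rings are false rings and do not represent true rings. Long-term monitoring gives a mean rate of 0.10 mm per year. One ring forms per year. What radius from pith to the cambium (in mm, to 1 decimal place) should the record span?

Correcting the raw count gives 784 − 2 = 782 true rings.
Length ≈ 0.10 × 782 = 78.2 mm.

78.2 mm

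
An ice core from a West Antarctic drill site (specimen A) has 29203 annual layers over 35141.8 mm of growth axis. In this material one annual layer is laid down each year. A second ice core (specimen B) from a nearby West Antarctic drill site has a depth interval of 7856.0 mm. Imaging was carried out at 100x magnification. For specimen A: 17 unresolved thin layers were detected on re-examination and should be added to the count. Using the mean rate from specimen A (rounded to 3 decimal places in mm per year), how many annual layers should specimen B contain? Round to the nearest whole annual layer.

6530 annual layers

Specimen A: adjusted count: 29203 + 17 = 29220 annual layers.
A: Mean rate = 35141.8 mm / 29220 years ≈ 1.203 mm/year.
B spans 7856.0 / 1.203 = 6530.34 years ≈ 6530 annual layers.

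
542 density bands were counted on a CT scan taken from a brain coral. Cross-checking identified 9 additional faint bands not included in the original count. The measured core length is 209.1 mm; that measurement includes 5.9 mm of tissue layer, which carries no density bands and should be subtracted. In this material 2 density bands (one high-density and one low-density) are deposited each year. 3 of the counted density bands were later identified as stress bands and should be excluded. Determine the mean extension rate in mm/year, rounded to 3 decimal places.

0.742 mm/year

Adjusted count: 542 − 3 + 9 = 548 density bands.
548 density bands at 2 per year is 548 / 2 = 274 years.
The growth record spans 209.1 − 5.9 = 203.2 mm.
Mean rate = 203.2 mm / 274 years ≈ 0.742 mm/year.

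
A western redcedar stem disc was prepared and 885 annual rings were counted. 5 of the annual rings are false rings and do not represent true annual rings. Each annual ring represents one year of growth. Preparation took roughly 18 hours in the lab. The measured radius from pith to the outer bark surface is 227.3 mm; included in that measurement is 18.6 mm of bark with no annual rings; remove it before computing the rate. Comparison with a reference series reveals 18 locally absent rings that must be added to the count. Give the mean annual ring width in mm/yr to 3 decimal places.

0.232 mm/yr

True annual ring count = 885 − 5 + 18 = 898.
Removing the 18.6 mm offcut leaves 227.3 − 18.6 = 208.7 mm.
Mean rate = 208.7 mm / 898 years ≈ 0.232 mm/yr.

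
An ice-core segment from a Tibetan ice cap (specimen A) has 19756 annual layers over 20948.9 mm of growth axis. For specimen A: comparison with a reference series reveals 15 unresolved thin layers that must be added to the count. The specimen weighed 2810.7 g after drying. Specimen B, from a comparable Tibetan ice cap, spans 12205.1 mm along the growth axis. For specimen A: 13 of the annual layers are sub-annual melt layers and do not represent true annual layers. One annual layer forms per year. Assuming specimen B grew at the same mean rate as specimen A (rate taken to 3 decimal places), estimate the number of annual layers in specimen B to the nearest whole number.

Specimen A: true annual layer count = 19756 − 13 + 15 = 19758.
A: 20948.9 mm over 19758 years gives 20948.9 / 19758 ≈ 1.060 mm/yr.
For B, 12205.1 / 1.060 = 11514.25 years ≈ 11514 annual layers.

11514 annual layers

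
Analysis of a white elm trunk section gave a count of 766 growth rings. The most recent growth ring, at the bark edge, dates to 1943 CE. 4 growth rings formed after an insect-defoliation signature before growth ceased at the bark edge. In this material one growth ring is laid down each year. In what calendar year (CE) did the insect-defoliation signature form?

1939 CE

There are 4 growth rings younger than the insect-defoliation signature.
The growth ring at the bark edge is 1943 CE, so the insect-defoliation signature dates to 1943 − 4 = 1939 CE.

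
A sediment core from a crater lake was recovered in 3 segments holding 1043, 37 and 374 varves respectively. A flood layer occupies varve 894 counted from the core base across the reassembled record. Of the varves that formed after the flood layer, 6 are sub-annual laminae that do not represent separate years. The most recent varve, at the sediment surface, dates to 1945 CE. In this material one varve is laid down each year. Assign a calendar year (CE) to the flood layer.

1391 CE

Total varves = 1043 + 37 + 374 = 1454.
1454 − 894 = 560 varves lie beyond the flood layer toward the sediment surface.
Removing the 6 false varves leaves 560 − 6 = 554 true varves beyond the flood layer.
1945 − 554 = 1391 CE.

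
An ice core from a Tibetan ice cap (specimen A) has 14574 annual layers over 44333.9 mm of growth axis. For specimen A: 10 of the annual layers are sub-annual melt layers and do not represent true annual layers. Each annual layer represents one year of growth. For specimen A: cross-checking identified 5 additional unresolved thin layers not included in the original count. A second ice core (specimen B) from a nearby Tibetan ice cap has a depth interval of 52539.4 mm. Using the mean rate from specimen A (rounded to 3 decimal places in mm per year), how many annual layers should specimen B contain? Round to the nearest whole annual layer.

Specimen A: after corrections the count is 14574 − 10 + 5 = 14569 annual layers.
A: Mean rate = 44333.9 mm / 14569 years ≈ 3.043 mm/yr.
For B, 52539.4 / 3.043 = 17265.66 years ≈ 17266 annual layers.

17266 annual layers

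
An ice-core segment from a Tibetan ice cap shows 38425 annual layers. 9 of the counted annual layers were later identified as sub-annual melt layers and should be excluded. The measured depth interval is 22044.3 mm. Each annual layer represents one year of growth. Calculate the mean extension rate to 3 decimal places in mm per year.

After corrections the count is 38425 − 9 = 38416 annual layers.
Extension rate ≈ 22044.3 / 38416 = 0.574 mm per year.

0.574 mm per year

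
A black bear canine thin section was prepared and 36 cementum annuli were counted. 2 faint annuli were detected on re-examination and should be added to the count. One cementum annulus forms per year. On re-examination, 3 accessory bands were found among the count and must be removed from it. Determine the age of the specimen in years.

35 years

Correcting the raw count gives 36 − 3 + 2 = 35 true cementum annuli.
One cementum annulus per year makes the duration 35 years.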